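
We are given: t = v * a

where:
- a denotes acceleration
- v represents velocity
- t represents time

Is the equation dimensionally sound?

No

a (acceleration) has dimensions [L T^-2].
v (velocity) has dimensions [L T^-1].
t (time) has dimensions [T].

Left side: [T]
Right side: [L^2 T^-3]

The two sides have different dimensions, so the equation is NOT dimensionally consistent.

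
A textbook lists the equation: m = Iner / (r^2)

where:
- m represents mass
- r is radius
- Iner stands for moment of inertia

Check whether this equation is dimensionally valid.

Yes

m (mass) has dimensions [M].
r (radius) has dimensions [L].
Iner (moment of inertia) has dimensions [L^2 M].

Left side: [M]
Right side: [M]

Both sides have the same dimensions, so the equation is dimensionally consistent.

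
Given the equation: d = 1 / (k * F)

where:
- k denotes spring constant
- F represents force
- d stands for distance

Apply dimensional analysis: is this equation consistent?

No

k (spring constant) has dimensions [M T^-2].
F (force) has dimensions [L M T^-2].
d (distance) has dimensions [L].

Left side: [L]
Right side: [L^-1 M^-2 T^4]

The two sides have different dimensions, so the equation is NOT dimensionally consistent.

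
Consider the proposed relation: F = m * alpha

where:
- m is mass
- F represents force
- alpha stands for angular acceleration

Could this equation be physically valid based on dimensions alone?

No

m (mass) has dimensions [M].
F (force) has dimensions [L M T^-2].
alpha (angular acceleration) has dimensions [T^-2].

Left side: [L M T^-2]
Right side: [M T^-2]

The two sides have different dimensions, so the equation is NOT dimensionally consistent.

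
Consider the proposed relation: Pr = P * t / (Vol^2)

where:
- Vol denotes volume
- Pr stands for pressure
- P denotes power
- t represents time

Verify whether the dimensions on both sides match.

No

Vol (volume) has dimensions [L^3].
Pr (pressure) has dimensions [L^-1 M T^-2].
P (power) has dimensions [L^2 M T^-3].
t (time) has dimensions [T].

Left side: [L^-1 M T^-2]
Right side: [L^-4 M T^-2]

The two sides have different dimensions, so the equation is NOT dimensionally consistent.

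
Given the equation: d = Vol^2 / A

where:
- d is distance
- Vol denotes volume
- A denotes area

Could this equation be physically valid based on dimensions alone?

No

d (distance) has dimensions [L].
Vol (volume) has dimensions [L^3].
A (area) has dimensions [L^2].

Left side: [L]
Right side: [L^4]

The two sides have different dimensions, so the equation is NOT dimensionally consistent.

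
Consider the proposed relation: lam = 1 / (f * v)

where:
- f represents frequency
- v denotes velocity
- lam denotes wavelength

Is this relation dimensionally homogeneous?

No

f (frequency) has dimensions [T^-1].
v (velocity) has dimensions [L T^-1].
lam (wavelength) has dimensions [L].

Left side: [L]
Right side: [L^-1 T^2]

The two sides have different dimensions, so the equation is NOT dimensionally consistent.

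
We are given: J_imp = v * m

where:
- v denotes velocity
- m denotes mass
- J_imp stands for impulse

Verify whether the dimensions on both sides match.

Yes

v (velocity) has dimensions [L T^-1].
m (mass) has dimensions [M].
J_imp (impulse) has dimensions [L M T^-1].

Left side: [L M T^-1]
Right side: [L M T^-1]

Both sides have the same dimensions, so the equation is dimensionally consistent.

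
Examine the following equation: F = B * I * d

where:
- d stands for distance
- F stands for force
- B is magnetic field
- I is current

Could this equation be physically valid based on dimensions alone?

Yes

d (distance) has dimensions [L].
F (force) has dimensions [L M T^-2].
B (magnetic field) has dimensions [I^-1 M T^-2].
I (current) has dimensions [I].

Left side: [L M T^-2]
Right side: [L M T^-2]

Both sides have the same dimensions, so the equation is dimensionally consistent.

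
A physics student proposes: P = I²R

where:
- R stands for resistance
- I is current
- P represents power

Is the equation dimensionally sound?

Yes

R (resistance) has dimensions [I^-2 L^2 M T^-3].
I (current) has dimensions [I].
P (power) has dimensions [L^2 M T^-3].

Left side: [L^2 M T^-3]
Right side: [L^2 M T^-3]

Both sides have the same dimensions, so the equation is dimensionally consistent.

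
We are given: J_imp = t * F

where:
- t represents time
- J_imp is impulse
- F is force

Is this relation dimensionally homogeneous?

Yes

t (time) has dimensions [T].
J_imp (impulse) has dimensions [L M T^-1].
F (force) has dimensions [L M T^-2].

Left side: [L M T^-1]
Right side: [L M T^-1]

Both sides have the same dimensions, so the equation is dimensionally consistent.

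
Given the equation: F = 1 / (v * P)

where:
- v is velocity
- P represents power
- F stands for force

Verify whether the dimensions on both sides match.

No

v (velocity) has dimensions [L T^-1].
P (power) has dimensions [L^2 M T^-3].
F (force) has dimensions [L M T^-2].

Left side: [L M T^-2]
Right side: [L^-3 M^-1 T^4]

The two sides have different dimensions, so the equation is NOT dimensionally consistent.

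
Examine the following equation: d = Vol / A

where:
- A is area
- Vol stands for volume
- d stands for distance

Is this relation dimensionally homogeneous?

Yes

A (area) has dimensions [L^2].
Vol (volume) has dimensions [L^3].
d (distance) has dimensions [L].

Left side: [L]
Right side: [L]

Both sides have the same dimensions, so the equation is dimensionally consistent.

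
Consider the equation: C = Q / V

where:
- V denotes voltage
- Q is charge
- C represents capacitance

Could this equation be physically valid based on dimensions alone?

Yes

V (voltage) has dimensions [I^-1 L^2 M T^-3].
Q (charge) has dimensions [I T].
C (capacitance) has dimensions [I^2 L^-2 M^-1 T^4].

Left side: [I^2 L^-2 M^-1 T^4]
Right side: [I^2 L^-2 M^-1 T^4]

Both sides have the same dimensions, so the equation is dimensionally consistent.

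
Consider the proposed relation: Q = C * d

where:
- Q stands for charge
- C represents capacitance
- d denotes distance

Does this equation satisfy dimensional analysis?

No

Q (charge) has dimensions [I T].
C (capacitance) has dimensions [I^2 L^-2 M^-1 T^4].
d (distance) has dimensions [L].

Left side: [I T]
Right side: [I^2 L^-1 M^-1 T^4]

The two sides have different dimensions, so the equation is NOT dimensionally consistent.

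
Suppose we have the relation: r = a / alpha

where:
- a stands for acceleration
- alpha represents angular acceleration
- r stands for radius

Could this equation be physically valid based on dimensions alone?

Yes

a (acceleration) has dimensions [L T^-2].
alpha (angular acceleration) has dimensions [T^-2].
r (radius) has dimensions [L].

Left side: [L]
Right side: [L]

Both sides have the same dimensions, so the equation is dimensionally consistent.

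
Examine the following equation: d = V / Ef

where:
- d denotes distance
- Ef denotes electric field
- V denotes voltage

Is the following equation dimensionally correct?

Yes

d (distance) has dimensions [L].
Ef (electric field) has dimensions [I^-1 L M T^-3].
V (voltage) has dimensions [I^-1 L^2 M T^-3].

Left side: [L]
Right side: [L]

Both sides have the same dimensions, so the equation is dimensionally consistent.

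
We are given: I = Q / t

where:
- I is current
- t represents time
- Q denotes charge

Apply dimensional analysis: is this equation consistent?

Yes

I (current) has dimensions [I].
t (time) has dimensions [T].
Q (charge) has dimensions [I T].

Left side: [I]
Right side: [I]

Both sides have the same dimensions, so the equation is dimensionally consistent.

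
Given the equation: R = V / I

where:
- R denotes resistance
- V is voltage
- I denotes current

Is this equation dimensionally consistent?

Yes

R (resistance) has dimensions [I^-2 L^2 M T^-3].
V (voltage) has dimensions [I^-1 L^2 M T^-3].
I (current) has dimensions [I].

Left side: [I^-2 L^2 M T^-3]
Right side: [I^-2 L^2 M T^-3]

Both sides have the same dimensions, so the equation is dimensionally consistent.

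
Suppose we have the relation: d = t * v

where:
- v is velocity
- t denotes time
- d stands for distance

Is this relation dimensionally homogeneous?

Yes

v (velocity) has dimensions [L T^-1].
t (time) has dimensions [T].
d (distance) has dimensions [L].

Left side: [L]
Right side: [L]

Both sides have the same dimensions, so the equation is dimensionally consistent.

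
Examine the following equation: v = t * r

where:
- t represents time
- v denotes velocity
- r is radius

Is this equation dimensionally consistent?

No

t (time) has dimensions [T].
v (velocity) has dimensions [L T^-1].
r (radius) has dimensions [L].

Left side: [L T^-1]
Right side: [L T]

The two sides have different dimensions, so the equation is NOT dimensionally consistent.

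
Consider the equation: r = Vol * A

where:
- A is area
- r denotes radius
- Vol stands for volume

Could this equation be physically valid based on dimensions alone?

No

A (area) has dimensions [L^2].
r (radius) has dimensions [L].
Vol (volume) has dimensions [L^3].

Left side: [L]
Right side: [L^5]

The two sides have different dimensions, so the equation is NOT dimensionally consistent.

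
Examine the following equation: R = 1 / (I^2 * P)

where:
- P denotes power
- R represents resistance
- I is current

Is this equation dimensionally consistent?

No

P (power) has dimensions [L^2 M T^-3].
R (resistance) has dimensions [I^-2 L^2 M T^-3].
I (current) has dimensions [I].

Left side: [I^-2 L^2 M T^-3]
Right side: [I^-2 L^-2 M^-1 T^3]

The two sides have different dimensions, so the equation is NOT dimensionally consistent.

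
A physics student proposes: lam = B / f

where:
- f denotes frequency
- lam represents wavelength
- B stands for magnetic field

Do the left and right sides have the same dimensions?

No

f (frequency) has dimensions [T^-1].
lam (wavelength) has dimensions [L].
B (magnetic field) has dimensions [I^-1 M T^-2].

Left side: [L]
Right side: [I^-1 M T^-1]

The two sides have different dimensions, so the equation is NOT dimensionally consistent.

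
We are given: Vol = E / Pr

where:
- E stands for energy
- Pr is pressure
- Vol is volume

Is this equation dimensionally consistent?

Yes

E (energy) has dimensions [L^2 M T^-2].
Pr (pressure) has dimensions [L^-1 M T^-2].
Vol (volume) has dimensions [L^3].

Left side: [L^3]
Right side: [L^3]

Both sides have the same dimensions, so the equation is dimensionally consistent.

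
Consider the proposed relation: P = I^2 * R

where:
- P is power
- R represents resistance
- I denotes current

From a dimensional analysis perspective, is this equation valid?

Yes

P (power) has dimensions [L^2 M T^-3].
R (resistance) has dimensions [I^-2 L^2 M T^-3].
I (current) has dimensions [I].

Left side: [L^2 M T^-3]
Right side: [L^2 M T^-3]

Both sides have the same dimensions, so the equation is dimensionally consistent.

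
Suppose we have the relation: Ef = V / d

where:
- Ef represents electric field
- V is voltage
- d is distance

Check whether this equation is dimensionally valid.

Yes

Ef (electric field) has dimensions [I^-1 L M T^-3].
V (voltage) has dimensions [I^-1 L^2 M T^-3].
d (distance) has dimensions [L].

Left side: [I^-1 L M T^-3]
Right side: [I^-1 L M T^-3]

Both sides have the same dimensions, so the equation is dimensionally consistent.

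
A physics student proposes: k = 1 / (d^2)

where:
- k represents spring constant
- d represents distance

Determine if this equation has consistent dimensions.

No

k (spring constant) has dimensions [M T^-2].
d (distance) has dimensions [L].

Left side: [M T^-2]
Right side: [L^-2]

The two sides have different dimensions, so the equation is NOT dimensionally consistent.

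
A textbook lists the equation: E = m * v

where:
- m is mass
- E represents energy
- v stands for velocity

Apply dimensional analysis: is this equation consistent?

No

m (mass) has dimensions [M].
E (energy) has dimensions [L^2 M T^-2].
v (velocity) has dimensions [L T^-1].

Left side: [L^2 M T^-2]
Right side: [L M T^-1]

The two sides have different dimensions, so the equation is NOT dimensionally consistent.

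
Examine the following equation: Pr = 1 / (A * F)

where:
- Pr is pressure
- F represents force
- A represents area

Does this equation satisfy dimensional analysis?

No

Pr (pressure) has dimensions [L^-1 M T^-2].
F (force) has dimensions [L M T^-2].
A (area) has dimensions [L^2].

Left side: [L^-1 M T^-2]
Right side: [L^-3 M^-1 T^2]

The two sides have different dimensions, so the equation is NOT dimensionally consistent.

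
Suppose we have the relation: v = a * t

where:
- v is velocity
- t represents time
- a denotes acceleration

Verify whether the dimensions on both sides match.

Yes

v (velocity) has dimensions [L T^-1].
t (time) has dimensions [T].
a (acceleration) has dimensions [L T^-2].

Left side: [L T^-1]
Right side: [L T^-1]

Both sides have the same dimensions, so the equation is dimensionally consistent.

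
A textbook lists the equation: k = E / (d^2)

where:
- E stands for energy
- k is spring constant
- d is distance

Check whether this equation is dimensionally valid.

Yes

E (energy) has dimensions [L^2 M T^-2].
k (spring constant) has dimensions [M T^-2].
d (distance) has dimensions [L].

Left side: [M T^-2]
Right side: [M T^-2]

Both sides have the same dimensions, so the equation is dimensionally consistent.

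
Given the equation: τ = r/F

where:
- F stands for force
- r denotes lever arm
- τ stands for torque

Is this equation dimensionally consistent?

No

F (force) has dimensions [L M T^-2].
r (lever arm) has dimensions [L].
τ (torque) has dimensions [L^2 M T^-2].

Left side: [L^2 M T^-2]
Right side: [M^-1 T^2]

The two sides have different dimensions, so the equation is NOT dimensionally consistent.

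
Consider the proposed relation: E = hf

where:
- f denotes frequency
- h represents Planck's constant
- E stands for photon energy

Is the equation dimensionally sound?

Yes

f (frequency) has dimensions [T^-1].
h (Planck's constant) has dimensions [L^2 M T^-1].
E (photon energy) has dimensions [L^2 M T^-2].

Left side: [L^2 M T^-2]
Right side: [L^2 M T^-2]

Both sides have the same dimensions, so the equation is dimensionally consistent.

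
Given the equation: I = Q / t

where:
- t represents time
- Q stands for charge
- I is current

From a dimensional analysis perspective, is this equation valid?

Yes

t (time) has dimensions [T].
Q (charge) has dimensions [I T].
I (current) has dimensions [I].

Left side: [I]
Right side: [I]

Both sides have the same dimensions, so the equation is dimensionally consistent.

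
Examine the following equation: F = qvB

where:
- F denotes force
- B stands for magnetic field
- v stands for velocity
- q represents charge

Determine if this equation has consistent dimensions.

Yes

F (force) has dimensions [L M T^-2].
B (magnetic field) has dimensions [I^-1 M T^-2].
v (velocity) has dimensions [L T^-1].
q (charge) has dimensions [I T].

Left side: [L M T^-2]
Right side: [L M T^-2]

Both sides have the same dimensions, so the equation is dimensionally consistent.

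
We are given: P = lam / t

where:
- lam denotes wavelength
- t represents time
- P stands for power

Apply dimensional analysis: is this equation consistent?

No

lam (wavelength) has dimensions [L].
t (time) has dimensions [T].
P (power) has dimensions [L^2 M T^-3].

Left side: [L^2 M T^-3]
Right side: [L T^-1]

The two sides have different dimensions, so the equation is NOT dimensionally consistent.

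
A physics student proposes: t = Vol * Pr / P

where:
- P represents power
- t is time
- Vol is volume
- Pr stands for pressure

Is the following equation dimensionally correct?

Yes

P (power) has dimensions [L^2 M T^-3].
t (time) has dimensions [T].
Vol (volume) has dimensions [L^3].
Pr (pressure) has dimensions [L^-1 M T^-2].

Left side: [T]
Right side: [T]

Both sides have the same dimensions, so the equation is dimensionally consistent.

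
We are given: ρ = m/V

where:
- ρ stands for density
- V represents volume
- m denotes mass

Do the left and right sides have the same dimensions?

Yes

ρ (density) has dimensions [L^-3 M].
V (volume) has dimensions [L^3].
m (mass) has dimensions [M].

Left side: [L^-3 M]
Right side: [L^-3 M]

Both sides have the same dimensions, so the equation is dimensionally consistent.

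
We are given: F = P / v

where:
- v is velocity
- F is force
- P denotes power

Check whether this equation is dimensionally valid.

Yes

v (velocity) has dimensions [L T^-1].
F (force) has dimensions [L M T^-2].
P (power) has dimensions [L^2 M T^-3].

Left side: [L M T^-2]
Right side: [L M T^-2]

Both sides have the same dimensions, so the equation is dimensionally consistent.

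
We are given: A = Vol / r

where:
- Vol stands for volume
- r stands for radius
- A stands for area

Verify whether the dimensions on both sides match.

Yes

Vol (volume) has dimensions [L^3].
r (radius) has dimensions [L].
A (area) has dimensions [L^2].

Left side: [L^2]
Right side: [L^2]

Both sides have the same dimensions, so the equation is dimensionally consistent.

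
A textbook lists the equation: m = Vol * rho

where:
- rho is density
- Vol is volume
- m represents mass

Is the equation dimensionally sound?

Yes

rho (density) has dimensions [L^-3 M].
Vol (volume) has dimensions [L^3].
m (mass) has dimensions [M].

Left side: [M]
Right side: [M]

Both sides have the same dimensions, so the equation is dimensionally consistent.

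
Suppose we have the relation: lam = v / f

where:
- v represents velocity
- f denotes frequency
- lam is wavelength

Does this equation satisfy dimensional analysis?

Yes

v (velocity) has dimensions [L T^-1].
f (frequency) has dimensions [T^-1].
lam (wavelength) has dimensions [L].

Left side: [L]
Right side: [L]

Both sides have the same dimensions, so the equation is dimensionally consistent.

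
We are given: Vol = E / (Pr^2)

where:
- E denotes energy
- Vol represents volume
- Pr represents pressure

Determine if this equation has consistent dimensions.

No

E (energy) has dimensions [L^2 M T^-2].
Vol (volume) has dimensions [L^3].
Pr (pressure) has dimensions [L^-1 M T^-2].

Left side: [L^3]
Right side: [L^4 M^-1 T^2]

The two sides have different dimensions, so the equation is NOT dimensionally consistent.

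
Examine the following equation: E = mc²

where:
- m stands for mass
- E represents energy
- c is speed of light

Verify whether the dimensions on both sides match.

Yes

m (mass) has dimensions [M].
E (energy) has dimensions [L^2 M T^-2].
c (speed of light) has dimensions [L T^-1].

Left side: [L^2 M T^-2]
Right side: [L^2 M T^-2]

Both sides have the same dimensions, so the equation is dimensionally consistent.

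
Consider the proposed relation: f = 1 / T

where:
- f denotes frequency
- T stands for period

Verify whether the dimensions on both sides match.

Yes

f (frequency) has dimensions [T^-1].
T (period) has dimensions [T].

Left side: [T^-1]
Right side: [T^-1]

Both sides have the same dimensions, so the equation is dimensionally consistent.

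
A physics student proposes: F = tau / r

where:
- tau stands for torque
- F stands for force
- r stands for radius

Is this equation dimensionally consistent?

Yes

tau (torque) has dimensions [L^2 M T^-2].
F (force) has dimensions [L M T^-2].
r (radius) has dimensions [L].

Left side: [L M T^-2]
Right side: [L M T^-2]

Both sides have the same dimensions, so the equation is dimensionally consistent.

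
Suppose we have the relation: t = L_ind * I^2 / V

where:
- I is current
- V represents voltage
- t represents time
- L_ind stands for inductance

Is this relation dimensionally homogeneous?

No

I (current) has dimensions [I].
V (voltage) has dimensions [I^-1 L^2 M T^-3].
t (time) has dimensions [T].
L_ind (inductance) has dimensions [I^-2 L^2 M T^-2].

Left side: [T]
Right side: [I T]

The two sides have different dimensions, so the equation is NOT dimensionally consistent.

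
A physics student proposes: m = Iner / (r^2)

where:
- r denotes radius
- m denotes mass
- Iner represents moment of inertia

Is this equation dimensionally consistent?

Yes

r (radius) has dimensions [L].
m (mass) has dimensions [M].
Iner (moment of inertia) has dimensions [L^2 M].

Left side: [M]
Right side: [M]

Both sides have the same dimensions, so the equation is dimensionally consistent.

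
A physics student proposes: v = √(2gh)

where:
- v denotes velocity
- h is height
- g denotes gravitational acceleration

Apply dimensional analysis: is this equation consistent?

Yes

v (velocity) has dimensions [L T^-1].
h (height) has dimensions [L].
g (gravitational acceleration) has dimensions [L T^-2].

Left side: [L T^-1]
Right side: [L T^-1]

Both sides have the same dimensions, so the equation is dimensionally consistent.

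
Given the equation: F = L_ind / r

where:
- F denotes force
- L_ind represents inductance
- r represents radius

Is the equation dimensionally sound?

No

F (force) has dimensions [L M T^-2].
L_ind (inductance) has dimensions [I^-2 L^2 M T^-2].
r (radius) has dimensions [L].

Left side: [L M T^-2]
Right side: [I^-2 L M T^-2]

The two sides have different dimensions, so the equation is NOT dimensionally consistent.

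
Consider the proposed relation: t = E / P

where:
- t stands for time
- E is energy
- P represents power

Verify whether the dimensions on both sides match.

Yes

t (time) has dimensions [T].
E (energy) has dimensions [L^2 M T^-2].
P (power) has dimensions [L^2 M T^-3].

Left side: [T]
Right side: [T]

Both sides have the same dimensions, so the equation is dimensionally consistent.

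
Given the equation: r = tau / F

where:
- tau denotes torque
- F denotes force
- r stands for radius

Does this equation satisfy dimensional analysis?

Yes

tau (torque) has dimensions [L^2 M T^-2].
F (force) has dimensions [L M T^-2].
r (radius) has dimensions [L].

Left side: [L]
Right side: [L]

Both sides have the same dimensions, so the equation is dimensionally consistent.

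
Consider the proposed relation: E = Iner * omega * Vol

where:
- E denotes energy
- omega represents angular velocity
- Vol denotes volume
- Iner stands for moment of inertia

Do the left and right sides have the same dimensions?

No

E (energy) has dimensions [L^2 M T^-2].
omega (angular velocity) has dimensions [T^-1].
Vol (volume) has dimensions [L^3].
Iner (moment of inertia) has dimensions [L^2 M].

Left side: [L^2 M T^-2]
Right side: [L^5 M T^-1]

The two sides have different dimensions, so the equation is NOT dimensionally consistent.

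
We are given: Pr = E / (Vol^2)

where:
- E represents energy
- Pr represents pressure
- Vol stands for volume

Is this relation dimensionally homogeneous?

No

E (energy) has dimensions [L^2 M T^-2].
Pr (pressure) has dimensions [L^-1 M T^-2].
Vol (volume) has dimensions [L^3].

Left side: [L^-1 M T^-2]
Right side: [L^-4 M T^-2]

The two sides have different dimensions, so the equation is NOT dimensionally consistent.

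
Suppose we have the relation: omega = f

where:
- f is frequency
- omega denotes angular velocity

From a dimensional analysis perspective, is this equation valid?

Yes

f (frequency) has dimensions [T^-1].
omega (angular velocity) has dimensions [T^-1].

Left side: [T^-1]
Right side: [T^-1]

Both sides have the same dimensions, so the equation is dimensionally consistent.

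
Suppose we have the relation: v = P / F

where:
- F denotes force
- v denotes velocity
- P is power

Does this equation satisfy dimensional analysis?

Yes

F (force) has dimensions [L M T^-2].
v (velocity) has dimensions [L T^-1].
P (power) has dimensions [L^2 M T^-3].

Left side: [L T^-1]
Right side: [L T^-1]

Both sides have the same dimensions, so the equation is dimensionally consistent.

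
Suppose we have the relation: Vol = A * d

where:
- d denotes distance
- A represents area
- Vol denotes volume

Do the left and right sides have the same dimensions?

Yes

d (distance) has dimensions [L].
A (area) has dimensions [L^2].
Vol (volume) has dimensions [L^3].

Left side: [L^3]
Right side: [L^3]

Both sides have the same dimensions, so the equation is dimensionally consistent.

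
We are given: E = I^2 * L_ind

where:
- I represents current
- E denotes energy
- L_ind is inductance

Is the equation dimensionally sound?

Yes

I (current) has dimensions [I].
E (energy) has dimensions [L^2 M T^-2].
L_ind (inductance) has dimensions [I^-2 L^2 M T^-2].

Left side: [L^2 M T^-2]
Right side: [L^2 M T^-2]

Both sides have the same dimensions, so the equation is dimensionally consistent.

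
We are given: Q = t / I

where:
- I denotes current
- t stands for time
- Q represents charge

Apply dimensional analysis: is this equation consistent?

No

I (current) has dimensions [I].
t (time) has dimensions [T].
Q (charge) has dimensions [I T].

Left side: [I T]
Right side: [I^-1 T]

The two sides have different dimensions, so the equation is NOT dimensionally consistent.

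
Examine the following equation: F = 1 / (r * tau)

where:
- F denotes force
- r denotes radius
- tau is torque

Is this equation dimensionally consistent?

No

F (force) has dimensions [L M T^-2].
r (radius) has dimensions [L].
tau (torque) has dimensions [L^2 M T^-2].

Left side: [L M T^-2]
Right side: [L^-3 M^-1 T^2]

The two sides have different dimensions, so the equation is NOT dimensionally consistent.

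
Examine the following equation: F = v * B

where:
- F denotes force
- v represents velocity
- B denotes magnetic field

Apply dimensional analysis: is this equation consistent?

No

F (force) has dimensions [L M T^-2].
v (velocity) has dimensions [L T^-1].
B (magnetic field) has dimensions [I^-1 M T^-2].

Left side: [L M T^-2]
Right side: [I^-1 L M T^-3]

The two sides have different dimensions, so the equation is NOT dimensionally consistent.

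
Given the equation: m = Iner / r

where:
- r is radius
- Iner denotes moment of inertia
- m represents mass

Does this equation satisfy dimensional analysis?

No

r (radius) has dimensions [L].
Iner (moment of inertia) has dimensions [L^2 M].
m (mass) has dimensions [M].

Left side: [M]
Right side: [L M]

The two sides have different dimensions, so the equation is NOT dimensionally consistent.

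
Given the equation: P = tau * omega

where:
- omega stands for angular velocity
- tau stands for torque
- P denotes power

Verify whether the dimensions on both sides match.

Yes

omega (angular velocity) has dimensions [T^-1].
tau (torque) has dimensions [L^2 M T^-2].
P (power) has dimensions [L^2 M T^-3].

Left side: [L^2 M T^-3]
Right side: [L^2 M T^-3]

Both sides have the same dimensions, so the equation is dimensionally consistent.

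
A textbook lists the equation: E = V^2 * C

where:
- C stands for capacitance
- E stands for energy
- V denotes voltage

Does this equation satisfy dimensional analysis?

Yes

C (capacitance) has dimensions [I^2 L^-2 M^-1 T^4].
E (energy) has dimensions [L^2 M T^-2].
V (voltage) has dimensions [I^-1 L^2 M T^-3].

Left side: [L^2 M T^-2]
Right side: [L^2 M T^-2]

Both sides have the same dimensions, so the equation is dimensionally consistent.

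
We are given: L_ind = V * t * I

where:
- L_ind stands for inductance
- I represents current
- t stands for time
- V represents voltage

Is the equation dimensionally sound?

No

L_ind (inductance) has dimensions [I^-2 L^2 M T^-2].
I (current) has dimensions [I].
t (time) has dimensions [T].
V (voltage) has dimensions [I^-1 L^2 M T^-3].

Left side: [I^-2 L^2 M T^-2]
Right side: [L^2 M T^-2]

The two sides have different dimensions, so the equation is NOT dimensionally consistent.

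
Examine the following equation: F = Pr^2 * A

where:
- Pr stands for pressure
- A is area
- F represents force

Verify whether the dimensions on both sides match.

No

Pr (pressure) has dimensions [L^-1 M T^-2].
A (area) has dimensions [L^2].
F (force) has dimensions [L M T^-2].

Left side: [L M T^-2]
Right side: [M^2 T^-4]

The two sides have different dimensions, so the equation is NOT dimensionally consistent.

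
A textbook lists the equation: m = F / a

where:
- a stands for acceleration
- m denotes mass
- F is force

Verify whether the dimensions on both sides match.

Yes

a (acceleration) has dimensions [L T^-2].
m (mass) has dimensions [M].
F (force) has dimensions [L M T^-2].

Left side: [M]
Right side: [M]

Both sides have the same dimensions, so the equation is dimensionally consistent.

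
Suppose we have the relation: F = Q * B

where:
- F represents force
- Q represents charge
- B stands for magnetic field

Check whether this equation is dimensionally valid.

No

F (force) has dimensions [L M T^-2].
Q (charge) has dimensions [I T].
B (magnetic field) has dimensions [I^-1 M T^-2].

Left side: [L M T^-2]
Right side: [M T^-1]

The two sides have different dimensions, so the equation is NOT dimensionally consistent.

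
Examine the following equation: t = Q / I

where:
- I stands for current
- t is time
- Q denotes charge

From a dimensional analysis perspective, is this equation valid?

Yes

I (current) has dimensions [I].
t (time) has dimensions [T].
Q (charge) has dimensions [I T].

Left side: [T]
Right side: [T]

Both sides have the same dimensions, so the equation is dimensionally consistent.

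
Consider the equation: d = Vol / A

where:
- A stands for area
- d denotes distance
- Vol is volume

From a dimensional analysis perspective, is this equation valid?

Yes

A (area) has dimensions [L^2].
d (distance) has dimensions [L].
Vol (volume) has dimensions [L^3].

Left side: [L]
Right side: [L]

Both sides have the same dimensions, so the equation is dimensionally consistent.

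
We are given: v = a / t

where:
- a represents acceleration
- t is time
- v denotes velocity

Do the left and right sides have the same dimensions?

No

a (acceleration) has dimensions [L T^-2].
t (time) has dimensions [T].
v (velocity) has dimensions [L T^-1].

Left side: [L T^-1]
Right side: [L T^-3]

The two sides have different dimensions, so the equation is NOT dimensionally consistent.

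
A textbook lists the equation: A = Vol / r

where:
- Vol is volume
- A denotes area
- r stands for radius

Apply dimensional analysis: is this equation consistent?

Yes

Vol (volume) has dimensions [L^3].
A (area) has dimensions [L^2].
r (radius) has dimensions [L].

Left side: [L^2]
Right side: [L^2]

Both sides have the same dimensions, so the equation is dimensionally consistent.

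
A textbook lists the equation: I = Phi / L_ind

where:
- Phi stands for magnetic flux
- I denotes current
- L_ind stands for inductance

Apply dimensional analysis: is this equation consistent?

Yes

Phi (magnetic flux) has dimensions [I^-1 L^2 M T^-2].
I (current) has dimensions [I].
L_ind (inductance) has dimensions [I^-2 L^2 M T^-2].

Left side: [I]
Right side: [I]

Both sides have the same dimensions, so the equation is dimensionally consistent.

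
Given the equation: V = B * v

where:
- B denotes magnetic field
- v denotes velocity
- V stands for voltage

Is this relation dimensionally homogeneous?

No

B (magnetic field) has dimensions [I^-1 M T^-2].
v (velocity) has dimensions [L T^-1].
V (voltage) has dimensions [I^-1 L^2 M T^-3].

Left side: [I^-1 L^2 M T^-3]
Right side: [I^-1 L M T^-3]

The two sides have different dimensions, so the equation is NOT dimensionally consistent.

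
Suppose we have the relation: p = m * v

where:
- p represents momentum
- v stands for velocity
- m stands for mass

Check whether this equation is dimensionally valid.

Yes

p (momentum) has dimensions [L M T^-1].
v (velocity) has dimensions [L T^-1].
m (mass) has dimensions [M].

Left side: [L M T^-1]
Right side: [L M T^-1]

Both sides have the same dimensions, so the equation is dimensionally consistent.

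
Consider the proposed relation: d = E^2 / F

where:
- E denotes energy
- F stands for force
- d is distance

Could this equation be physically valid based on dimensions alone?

No

E (energy) has dimensions [L^2 M T^-2].
F (force) has dimensions [L M T^-2].
d (distance) has dimensions [L].

Left side: [L]
Right side: [L^3 M T^-2]

The two sides have different dimensions, so the equation is NOT dimensionally consistent.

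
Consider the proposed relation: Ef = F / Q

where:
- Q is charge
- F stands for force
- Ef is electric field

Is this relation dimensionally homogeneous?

Yes

Q (charge) has dimensions [I T].
F (force) has dimensions [L M T^-2].
Ef (electric field) has dimensions [I^-1 L M T^-3].

Left side: [I^-1 L M T^-3]
Right side: [I^-1 L M T^-3]

Both sides have the same dimensions, so the equation is dimensionally consistent.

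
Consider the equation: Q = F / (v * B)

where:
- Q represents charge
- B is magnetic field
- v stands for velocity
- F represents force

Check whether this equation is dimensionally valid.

Yes

Q (charge) has dimensions [I T].
B (magnetic field) has dimensions [I^-1 M T^-2].
v (velocity) has dimensions [L T^-1].
F (force) has dimensions [L M T^-2].

Left side: [I T]
Right side: [I T]

Both sides have the same dimensions, so the equation is dimensionally consistent.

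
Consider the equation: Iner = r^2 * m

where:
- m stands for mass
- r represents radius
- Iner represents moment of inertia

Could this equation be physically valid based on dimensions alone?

Yes

m (mass) has dimensions [M].
r (radius) has dimensions [L].
Iner (moment of inertia) has dimensions [L^2 M].

Left side: [L^2 M]
Right side: [L^2 M]

Both sides have the same dimensions, so the equation is dimensionally consistent.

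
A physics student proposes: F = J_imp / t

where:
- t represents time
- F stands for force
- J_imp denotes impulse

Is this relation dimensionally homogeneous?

Yes

t (time) has dimensions [T].
F (force) has dimensions [L M T^-2].
J_imp (impulse) has dimensions [L M T^-1].

Left side: [L M T^-2]
Right side: [L M T^-2]

Both sides have the same dimensions, so the equation is dimensionally consistent.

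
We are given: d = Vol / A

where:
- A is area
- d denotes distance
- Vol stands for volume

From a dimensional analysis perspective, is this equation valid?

Yes

A (area) has dimensions [L^2].
d (distance) has dimensions [L].
Vol (volume) has dimensions [L^3].

Left side: [L]
Right side: [L]

Both sides have the same dimensions, so the equation is dimensionally consistent.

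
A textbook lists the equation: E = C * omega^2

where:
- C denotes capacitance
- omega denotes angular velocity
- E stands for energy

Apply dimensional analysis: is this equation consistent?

No

C (capacitance) has dimensions [I^2 L^-2 M^-1 T^4].
omega (angular velocity) has dimensions [T^-1].
E (energy) has dimensions [L^2 M T^-2].

Left side: [L^2 M T^-2]
Right side: [I^2 L^-2 M^-1 T^2]

The two sides have different dimensions, so the equation is NOT dimensionally consistent.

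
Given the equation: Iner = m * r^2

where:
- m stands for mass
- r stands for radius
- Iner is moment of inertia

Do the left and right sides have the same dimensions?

Yes

m (mass) has dimensions [M].
r (radius) has dimensions [L].
Iner (moment of inertia) has dimensions [L^2 M].

Left side: [L^2 M]
Right side: [L^2 M]

Both sides have the same dimensions, so the equation is dimensionally consistent.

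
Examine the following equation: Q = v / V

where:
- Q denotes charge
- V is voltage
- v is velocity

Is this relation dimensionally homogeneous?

No

Q (charge) has dimensions [I T].
V (voltage) has dimensions [I^-1 L^2 M T^-3].
v (velocity) has dimensions [L T^-1].

Left side: [I T]
Right side: [I L^-1 M^-1 T^2]

The two sides have different dimensions, so the equation is NOT dimensionally consistent.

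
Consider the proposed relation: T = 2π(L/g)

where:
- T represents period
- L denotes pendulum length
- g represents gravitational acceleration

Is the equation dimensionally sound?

No

T (period) has dimensions [T].
L (pendulum length) has dimensions [L].
g (gravitational acceleration) has dimensions [L T^-2].

Left side: [T]
Right side: [T^2]

The two sides have different dimensions, so the equation is NOT dimensionally consistent.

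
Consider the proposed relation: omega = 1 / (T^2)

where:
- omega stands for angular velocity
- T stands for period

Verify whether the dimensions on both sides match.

No

omega (angular velocity) has dimensions [T^-1].
T (period) has dimensions [T].

Left side: [T^-1]
Right side: [T^-2]

The two sides have different dimensions, so the equation is NOT dimensionally consistent.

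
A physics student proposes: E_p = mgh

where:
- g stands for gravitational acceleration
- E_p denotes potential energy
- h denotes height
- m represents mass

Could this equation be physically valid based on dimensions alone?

Yes

g (gravitational acceleration) has dimensions [L T^-2].
E_p (potential energy) has dimensions [L^2 M T^-2].
h (height) has dimensions [L].
m (mass) has dimensions [M].

Left side: [L^2 M T^-2]
Right side: [L^2 M T^-2]

Both sides have the same dimensions, so the equation is dimensionally consistent.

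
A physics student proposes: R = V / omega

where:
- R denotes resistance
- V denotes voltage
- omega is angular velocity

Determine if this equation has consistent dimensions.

No

R (resistance) has dimensions [I^-2 L^2 M T^-3].
V (voltage) has dimensions [I^-1 L^2 M T^-3].
omega (angular velocity) has dimensions [T^-1].

Left side: [I^-2 L^2 M T^-3]
Right side: [I^-1 L^2 M T^-2]

The two sides have different dimensions, so the equation is NOT dimensionally consistent.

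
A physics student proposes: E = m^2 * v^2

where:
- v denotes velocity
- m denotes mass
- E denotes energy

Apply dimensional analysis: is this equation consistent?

No

v (velocity) has dimensions [L T^-1].
m (mass) has dimensions [M].
E (energy) has dimensions [L^2 M T^-2].

Left side: [L^2 M T^-2]
Right side: [L^2 M^2 T^-2]

The two sides have different dimensions, so the equation is NOT dimensionally consistent.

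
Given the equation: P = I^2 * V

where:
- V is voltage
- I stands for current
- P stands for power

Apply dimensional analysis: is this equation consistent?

No

V (voltage) has dimensions [I^-1 L^2 M T^-3].
I (current) has dimensions [I].
P (power) has dimensions [L^2 M T^-3].

Left side: [L^2 M T^-3]
Right side: [I L^2 M T^-3]

The two sides have different dimensions, so the equation is NOT dimensionally consistent.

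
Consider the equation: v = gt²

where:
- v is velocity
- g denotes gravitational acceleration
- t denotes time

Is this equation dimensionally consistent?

No

v (velocity) has dimensions [L T^-1].
g (gravitational acceleration) has dimensions [L T^-2].
t (time) has dimensions [T].

Left side: [L T^-1]
Right side: [L]

The two sides have different dimensions, so the equation is NOT dimensionally consistent.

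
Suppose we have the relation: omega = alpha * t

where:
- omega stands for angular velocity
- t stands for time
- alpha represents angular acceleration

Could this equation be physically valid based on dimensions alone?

Yes

omega (angular velocity) has dimensions [T^-1].
t (time) has dimensions [T].
alpha (angular acceleration) has dimensions [T^-2].

Left side: [T^-1]
Right side: [T^-1]

Both sides have the same dimensions, so the equation is dimensionally consistent.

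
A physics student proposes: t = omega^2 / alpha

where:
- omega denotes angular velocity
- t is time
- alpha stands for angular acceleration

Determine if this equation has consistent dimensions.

No

omega (angular velocity) has dimensions [T^-1].
t (time) has dimensions [T].
alpha (angular acceleration) has dimensions [T^-2].

Left side: [T]
Right side: [dimensionless]

The two sides have different dimensions, so the equation is NOT dimensionally consistent.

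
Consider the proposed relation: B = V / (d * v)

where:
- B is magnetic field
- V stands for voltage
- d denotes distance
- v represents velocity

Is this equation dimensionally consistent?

Yes

B (magnetic field) has dimensions [I^-1 M T^-2].
V (voltage) has dimensions [I^-1 L^2 M T^-3].
d (distance) has dimensions [L].
v (velocity) has dimensions [L T^-1].

Left side: [I^-1 M T^-2]
Right side: [I^-1 M T^-2]

Both sides have the same dimensions, so the equation is dimensionally consistent.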